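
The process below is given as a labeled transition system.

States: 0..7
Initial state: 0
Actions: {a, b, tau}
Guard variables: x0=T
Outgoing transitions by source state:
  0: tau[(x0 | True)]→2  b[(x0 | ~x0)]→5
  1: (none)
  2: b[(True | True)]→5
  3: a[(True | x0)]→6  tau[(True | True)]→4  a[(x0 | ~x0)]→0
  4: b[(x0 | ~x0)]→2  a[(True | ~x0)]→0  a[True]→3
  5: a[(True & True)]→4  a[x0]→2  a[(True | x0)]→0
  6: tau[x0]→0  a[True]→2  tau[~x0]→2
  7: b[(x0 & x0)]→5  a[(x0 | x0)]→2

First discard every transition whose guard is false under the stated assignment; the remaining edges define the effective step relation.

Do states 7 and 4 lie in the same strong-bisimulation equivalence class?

Compute ~ classes (split until stable):
  π0 = {{0,1,2,3,4,5,6,7}}
  π1 = {{0},{1},{2},{3,6},{4,7},{5}}
  π2 = {{0},{1},{2},{3},{4},{5},{6},{7}}
stable after 3 split(s): 8 block(s)
[7]={7}  [4]={4}

Answer: NOT BISIMILAR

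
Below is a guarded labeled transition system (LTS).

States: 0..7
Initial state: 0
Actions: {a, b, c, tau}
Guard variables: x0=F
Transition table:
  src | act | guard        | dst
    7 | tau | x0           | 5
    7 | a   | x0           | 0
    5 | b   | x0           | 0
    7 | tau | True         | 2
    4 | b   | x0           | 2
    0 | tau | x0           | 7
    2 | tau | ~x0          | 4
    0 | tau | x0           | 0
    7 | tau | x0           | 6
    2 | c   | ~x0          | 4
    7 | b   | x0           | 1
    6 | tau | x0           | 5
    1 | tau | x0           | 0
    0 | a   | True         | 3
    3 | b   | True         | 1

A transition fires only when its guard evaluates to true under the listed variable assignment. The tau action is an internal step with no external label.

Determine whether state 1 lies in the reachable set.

Guard filter leaves 5 enabled edge(s).
Layer 0: {0}
Layer 1: {3}  cumulative {0,3}
Layer 2: {1}  cumulative {0,1,3}
Reach set: {0,1,3}
Path to 1: a·b

Answer: REACHABLE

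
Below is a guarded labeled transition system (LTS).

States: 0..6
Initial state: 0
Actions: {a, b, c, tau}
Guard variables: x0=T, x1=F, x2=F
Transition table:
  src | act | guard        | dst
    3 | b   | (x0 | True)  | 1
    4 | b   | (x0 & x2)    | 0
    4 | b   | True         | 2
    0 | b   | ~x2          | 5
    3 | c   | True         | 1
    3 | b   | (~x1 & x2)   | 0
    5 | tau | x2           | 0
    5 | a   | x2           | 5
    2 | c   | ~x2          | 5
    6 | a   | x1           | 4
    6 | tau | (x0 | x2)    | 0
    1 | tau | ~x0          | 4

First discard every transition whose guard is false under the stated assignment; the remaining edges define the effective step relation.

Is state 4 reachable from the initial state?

Answer: UNREACHABLE

Analysis:
After dropping false guards: 6 live edges.
Layer 0: {0}
Layer 1: {5}  total {0,5}
Reach set: {0,5}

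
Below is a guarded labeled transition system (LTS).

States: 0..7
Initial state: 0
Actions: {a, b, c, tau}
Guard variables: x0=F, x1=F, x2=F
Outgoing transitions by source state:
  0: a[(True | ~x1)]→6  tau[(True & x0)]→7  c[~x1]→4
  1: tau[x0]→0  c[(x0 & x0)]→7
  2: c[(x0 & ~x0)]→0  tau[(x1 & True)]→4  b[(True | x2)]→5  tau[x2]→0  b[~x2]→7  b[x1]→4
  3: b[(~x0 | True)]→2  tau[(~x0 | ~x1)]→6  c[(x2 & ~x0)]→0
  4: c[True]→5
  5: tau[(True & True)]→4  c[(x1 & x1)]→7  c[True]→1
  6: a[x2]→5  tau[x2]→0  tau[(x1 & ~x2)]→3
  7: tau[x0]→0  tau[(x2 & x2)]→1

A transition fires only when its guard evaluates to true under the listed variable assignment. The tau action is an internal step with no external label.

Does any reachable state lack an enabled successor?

R = {0,1,4,5,6}
  0: a→6  c→4  [2 out]
  1: ∅  [no exit]
  4: c→5  [1 out]
  5: c→1  tau→4  [2 out]
  6: ∅  [no exit]
witness 1: c·c·c

Answer: DEADLOCK at state 1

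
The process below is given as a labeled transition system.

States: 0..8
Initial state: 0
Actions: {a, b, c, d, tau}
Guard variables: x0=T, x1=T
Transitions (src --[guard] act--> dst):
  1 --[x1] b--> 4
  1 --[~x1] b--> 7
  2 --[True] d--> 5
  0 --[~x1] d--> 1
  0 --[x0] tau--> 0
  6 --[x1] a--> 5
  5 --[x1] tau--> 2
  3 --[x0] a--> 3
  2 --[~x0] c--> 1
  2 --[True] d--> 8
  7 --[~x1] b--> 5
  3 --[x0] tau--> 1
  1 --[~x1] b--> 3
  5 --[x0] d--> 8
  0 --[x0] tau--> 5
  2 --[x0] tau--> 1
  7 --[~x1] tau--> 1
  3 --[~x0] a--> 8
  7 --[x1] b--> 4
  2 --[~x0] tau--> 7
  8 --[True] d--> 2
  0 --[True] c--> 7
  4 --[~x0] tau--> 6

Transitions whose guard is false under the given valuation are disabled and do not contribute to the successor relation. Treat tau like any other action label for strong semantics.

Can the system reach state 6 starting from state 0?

After dropping false guards: 14 live edges.
depth 0: {0}
depth 1: {5,7}  now seen {0,5,7}
depth 2: {2,4,8}  now seen {0,2,4,5,7,8}
depth 3: {1}  now seen {0,1,2,4,5,7,8}
R = {0,1,2,4,5,7,8}

Answer: UNREACHABLE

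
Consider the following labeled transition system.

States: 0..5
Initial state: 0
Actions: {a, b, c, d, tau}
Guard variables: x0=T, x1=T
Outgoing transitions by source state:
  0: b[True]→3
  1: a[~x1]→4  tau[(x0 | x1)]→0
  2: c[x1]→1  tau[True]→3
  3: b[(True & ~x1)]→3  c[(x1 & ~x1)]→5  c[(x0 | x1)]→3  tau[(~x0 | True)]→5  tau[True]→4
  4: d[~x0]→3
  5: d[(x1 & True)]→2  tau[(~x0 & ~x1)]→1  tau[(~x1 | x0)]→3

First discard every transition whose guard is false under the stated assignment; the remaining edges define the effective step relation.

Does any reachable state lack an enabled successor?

R = {0,1,2,3,4,5}
  0: b→3  [deg 1]
  1: tau→0  [deg 1]
  2: c→1  tau→3  [deg 2]
  3: c→3  tau→4  tau→5  [deg 3]
  4: ∅  [deadlock]
  5: d→2  tau→3  [deg 2]
Path to 4: b·tau

Answer: DEADLOCK at state 4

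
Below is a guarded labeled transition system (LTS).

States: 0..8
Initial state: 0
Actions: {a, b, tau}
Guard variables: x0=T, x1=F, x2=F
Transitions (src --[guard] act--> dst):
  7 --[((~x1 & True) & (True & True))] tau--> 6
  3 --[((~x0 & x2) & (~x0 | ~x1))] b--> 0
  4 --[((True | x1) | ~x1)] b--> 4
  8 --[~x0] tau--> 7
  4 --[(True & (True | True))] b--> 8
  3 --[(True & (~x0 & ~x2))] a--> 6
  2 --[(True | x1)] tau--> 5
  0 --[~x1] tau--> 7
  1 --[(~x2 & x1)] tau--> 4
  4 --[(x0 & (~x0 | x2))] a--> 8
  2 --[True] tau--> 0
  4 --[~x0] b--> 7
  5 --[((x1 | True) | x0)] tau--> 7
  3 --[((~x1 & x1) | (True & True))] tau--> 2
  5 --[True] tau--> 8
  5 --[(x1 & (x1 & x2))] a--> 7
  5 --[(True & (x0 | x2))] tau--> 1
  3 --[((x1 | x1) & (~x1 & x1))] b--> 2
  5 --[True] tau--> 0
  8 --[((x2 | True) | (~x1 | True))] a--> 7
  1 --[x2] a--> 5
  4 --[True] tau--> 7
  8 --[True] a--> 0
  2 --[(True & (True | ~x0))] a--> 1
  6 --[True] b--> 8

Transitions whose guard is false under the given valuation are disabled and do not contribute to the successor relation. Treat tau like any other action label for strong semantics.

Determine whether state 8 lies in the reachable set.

After dropping false guards: 16 live edges.
Layer 0: {0}
Layer 1: {7}  now seen {0,7}
Layer 2: {6}  now seen {0,6,7}
Layer 3: {8}  now seen {0,6,7,8}
Reachable = {0,6,7,8}
trace reaching 8: tau·tau·b

Answer: REACHABLE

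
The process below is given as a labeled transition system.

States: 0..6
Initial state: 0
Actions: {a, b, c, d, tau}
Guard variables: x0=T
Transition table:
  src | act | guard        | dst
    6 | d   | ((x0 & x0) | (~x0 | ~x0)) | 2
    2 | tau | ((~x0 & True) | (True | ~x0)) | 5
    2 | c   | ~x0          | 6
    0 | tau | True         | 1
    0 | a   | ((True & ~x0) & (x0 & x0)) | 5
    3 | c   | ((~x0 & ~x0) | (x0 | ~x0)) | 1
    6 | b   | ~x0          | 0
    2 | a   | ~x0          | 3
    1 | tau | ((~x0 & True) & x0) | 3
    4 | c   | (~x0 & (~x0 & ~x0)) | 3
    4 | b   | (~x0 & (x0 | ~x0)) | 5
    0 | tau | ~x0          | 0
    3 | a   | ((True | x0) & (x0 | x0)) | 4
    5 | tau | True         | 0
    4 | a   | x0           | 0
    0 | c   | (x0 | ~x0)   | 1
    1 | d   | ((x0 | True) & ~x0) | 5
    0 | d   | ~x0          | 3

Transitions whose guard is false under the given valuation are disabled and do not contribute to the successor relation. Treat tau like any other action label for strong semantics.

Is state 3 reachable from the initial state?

Answer: UNREACHABLE

Trace:
Guard filter leaves 8 enabled edge(s).
depth 0: {0}
depth 1: {1}  now seen {0,1}
R = {0,1}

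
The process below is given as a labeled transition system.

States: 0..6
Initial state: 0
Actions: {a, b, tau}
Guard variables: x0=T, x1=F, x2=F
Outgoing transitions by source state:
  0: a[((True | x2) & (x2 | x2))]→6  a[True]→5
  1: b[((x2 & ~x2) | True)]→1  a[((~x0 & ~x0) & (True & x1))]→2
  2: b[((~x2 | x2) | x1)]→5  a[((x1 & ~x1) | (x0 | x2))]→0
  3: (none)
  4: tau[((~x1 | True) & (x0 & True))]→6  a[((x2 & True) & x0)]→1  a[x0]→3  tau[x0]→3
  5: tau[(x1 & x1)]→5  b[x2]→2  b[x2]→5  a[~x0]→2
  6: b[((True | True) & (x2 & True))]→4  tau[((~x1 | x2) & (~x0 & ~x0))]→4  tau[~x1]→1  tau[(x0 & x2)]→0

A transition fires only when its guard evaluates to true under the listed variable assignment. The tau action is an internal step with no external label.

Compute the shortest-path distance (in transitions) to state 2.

Layered search for 2:
  depth 0: {0}
  depth 1: {5}
2 never appears.

Answer: UNREACHABLE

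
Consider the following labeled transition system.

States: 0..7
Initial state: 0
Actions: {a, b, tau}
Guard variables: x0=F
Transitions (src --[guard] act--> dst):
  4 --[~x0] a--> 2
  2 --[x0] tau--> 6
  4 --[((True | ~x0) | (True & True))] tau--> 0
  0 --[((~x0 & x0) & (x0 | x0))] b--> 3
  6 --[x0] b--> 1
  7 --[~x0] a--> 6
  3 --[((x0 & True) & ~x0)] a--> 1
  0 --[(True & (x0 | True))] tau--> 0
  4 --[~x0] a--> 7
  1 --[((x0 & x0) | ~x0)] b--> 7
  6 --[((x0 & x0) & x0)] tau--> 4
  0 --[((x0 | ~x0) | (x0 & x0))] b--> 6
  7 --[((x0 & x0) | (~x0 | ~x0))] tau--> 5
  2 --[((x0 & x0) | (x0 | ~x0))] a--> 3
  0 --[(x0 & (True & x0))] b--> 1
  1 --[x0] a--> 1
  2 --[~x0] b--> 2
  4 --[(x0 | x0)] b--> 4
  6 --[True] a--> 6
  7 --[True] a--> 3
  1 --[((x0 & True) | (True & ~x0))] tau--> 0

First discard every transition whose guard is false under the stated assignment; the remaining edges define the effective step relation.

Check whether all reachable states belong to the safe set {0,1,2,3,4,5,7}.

Allowed set {0,1,2,3,4,5,7}
R = {0,6}
  0: ✓
  6: outside
reach 6 via b — violates

Answer: INVARIANT VIOLATED at state 6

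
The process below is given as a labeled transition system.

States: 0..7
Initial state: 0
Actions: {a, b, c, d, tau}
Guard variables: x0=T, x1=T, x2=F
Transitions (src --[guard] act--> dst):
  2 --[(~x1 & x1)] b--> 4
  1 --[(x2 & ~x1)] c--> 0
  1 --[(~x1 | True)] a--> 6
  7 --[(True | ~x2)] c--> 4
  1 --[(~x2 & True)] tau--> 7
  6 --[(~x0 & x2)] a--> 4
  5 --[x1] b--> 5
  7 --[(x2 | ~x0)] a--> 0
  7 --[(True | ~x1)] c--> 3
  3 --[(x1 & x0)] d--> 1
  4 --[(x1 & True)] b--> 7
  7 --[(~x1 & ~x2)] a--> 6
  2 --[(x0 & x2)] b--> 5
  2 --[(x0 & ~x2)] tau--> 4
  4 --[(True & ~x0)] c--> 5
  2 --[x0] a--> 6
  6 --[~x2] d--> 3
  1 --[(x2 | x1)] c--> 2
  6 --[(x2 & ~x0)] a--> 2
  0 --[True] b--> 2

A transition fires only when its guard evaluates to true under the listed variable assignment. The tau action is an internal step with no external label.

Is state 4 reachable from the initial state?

After dropping false guards: 12 live edges.
depth 0: {0}
depth 1: {2}  now seen {0,2}
depth 2: {4,6}  now seen {0,2,4,6}
depth 3: {3,7}  now seen {0,2,3,4,6,7}
depth 4: {1}  now seen {0,1,2,3,4,6,7}
R = {0,1,2,3,4,6,7}
trace reaching 4: b·tau

Answer: REACHABLE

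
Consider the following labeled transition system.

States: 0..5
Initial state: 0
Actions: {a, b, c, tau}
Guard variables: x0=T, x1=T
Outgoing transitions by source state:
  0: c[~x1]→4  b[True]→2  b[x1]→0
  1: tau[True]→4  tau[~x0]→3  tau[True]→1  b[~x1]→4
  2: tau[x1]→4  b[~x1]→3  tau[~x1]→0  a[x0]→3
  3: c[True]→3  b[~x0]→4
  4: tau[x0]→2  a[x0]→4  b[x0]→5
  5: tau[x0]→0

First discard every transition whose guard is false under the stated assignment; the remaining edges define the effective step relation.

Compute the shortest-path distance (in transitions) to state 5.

BFS to 5:
  depth 0: {0}
  depth 1: {2}
  depth 2: {3,4}
  depth 3: {5}
5 enters at depth 3; path b·tau·b

Answer: 3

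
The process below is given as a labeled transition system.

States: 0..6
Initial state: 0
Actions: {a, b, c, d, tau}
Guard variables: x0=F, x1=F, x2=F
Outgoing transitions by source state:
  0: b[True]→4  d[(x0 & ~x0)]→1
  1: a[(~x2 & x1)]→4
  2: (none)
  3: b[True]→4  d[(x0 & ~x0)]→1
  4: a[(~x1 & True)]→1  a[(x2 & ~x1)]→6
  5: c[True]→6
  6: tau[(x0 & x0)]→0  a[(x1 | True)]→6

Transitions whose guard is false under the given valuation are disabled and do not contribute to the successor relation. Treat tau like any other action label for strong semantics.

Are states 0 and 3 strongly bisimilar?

Answer: BISIMILAR

Working:
Refine partition for ~:
  P[0] = {{0,1,2,3,4,5,6}}
  P[1] = {{0,3},{1,2},{4,6},{5}}
  P[2] = {{0,3},{1,2},{4},{5},{6}}
5 equivalence class(es) (converged in 3)
0∈{0,3}, 3∈{0,3}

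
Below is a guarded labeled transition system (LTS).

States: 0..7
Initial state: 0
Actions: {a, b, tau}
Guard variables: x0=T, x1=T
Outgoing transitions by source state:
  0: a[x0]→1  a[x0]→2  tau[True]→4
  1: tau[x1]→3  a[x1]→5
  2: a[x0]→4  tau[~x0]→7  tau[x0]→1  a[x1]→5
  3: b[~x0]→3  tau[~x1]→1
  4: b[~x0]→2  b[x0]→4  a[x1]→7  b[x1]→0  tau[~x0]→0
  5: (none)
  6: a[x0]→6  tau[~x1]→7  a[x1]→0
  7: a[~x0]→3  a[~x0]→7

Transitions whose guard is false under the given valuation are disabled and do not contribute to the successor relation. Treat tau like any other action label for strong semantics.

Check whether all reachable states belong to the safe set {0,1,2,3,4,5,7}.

Answer: INVARIANT HOLDS

Analysis:
Safe = {0,1,2,3,4,5,7}
Reachable = {0,1,2,3,4,5,7}
  0: ok
  1: ok
  2: ok
  3: ok
  4: ok
  5: ok
  7: ok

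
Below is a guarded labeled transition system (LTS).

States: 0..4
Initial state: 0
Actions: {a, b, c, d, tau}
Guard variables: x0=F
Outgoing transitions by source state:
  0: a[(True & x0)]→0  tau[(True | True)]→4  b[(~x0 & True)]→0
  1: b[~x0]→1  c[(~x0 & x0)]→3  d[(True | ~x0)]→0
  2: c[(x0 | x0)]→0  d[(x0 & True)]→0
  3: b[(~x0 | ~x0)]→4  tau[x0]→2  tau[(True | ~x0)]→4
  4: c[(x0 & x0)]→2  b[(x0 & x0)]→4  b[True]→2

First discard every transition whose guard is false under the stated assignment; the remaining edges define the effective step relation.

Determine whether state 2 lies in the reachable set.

Answer: REACHABLE

Trace:
Guard filter leaves 7 enabled edge(s).
Layer 0: {0}
Layer 1: {4}  cumulative {0,4}
Layer 2: {2}  cumulative {0,2,4}
Reachable = {0,2,4}
witness 2: tau·b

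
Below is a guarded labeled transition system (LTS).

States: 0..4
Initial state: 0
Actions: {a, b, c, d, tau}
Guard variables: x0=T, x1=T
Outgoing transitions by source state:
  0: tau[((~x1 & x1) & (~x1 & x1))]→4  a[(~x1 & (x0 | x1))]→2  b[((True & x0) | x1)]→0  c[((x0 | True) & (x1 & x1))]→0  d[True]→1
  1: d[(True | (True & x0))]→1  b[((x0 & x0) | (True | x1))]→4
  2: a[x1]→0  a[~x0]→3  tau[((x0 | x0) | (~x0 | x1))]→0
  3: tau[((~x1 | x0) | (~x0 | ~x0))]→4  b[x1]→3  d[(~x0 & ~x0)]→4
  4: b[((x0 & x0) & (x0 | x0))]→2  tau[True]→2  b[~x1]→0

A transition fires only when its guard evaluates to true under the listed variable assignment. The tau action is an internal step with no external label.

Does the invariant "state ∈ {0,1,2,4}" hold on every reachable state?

Safe = {0,1,2,4}
Reachable = {0,1,2,4}
  0: safe
  1: safe
  2: safe
  4: safe

Answer: INVARIANT HOLDS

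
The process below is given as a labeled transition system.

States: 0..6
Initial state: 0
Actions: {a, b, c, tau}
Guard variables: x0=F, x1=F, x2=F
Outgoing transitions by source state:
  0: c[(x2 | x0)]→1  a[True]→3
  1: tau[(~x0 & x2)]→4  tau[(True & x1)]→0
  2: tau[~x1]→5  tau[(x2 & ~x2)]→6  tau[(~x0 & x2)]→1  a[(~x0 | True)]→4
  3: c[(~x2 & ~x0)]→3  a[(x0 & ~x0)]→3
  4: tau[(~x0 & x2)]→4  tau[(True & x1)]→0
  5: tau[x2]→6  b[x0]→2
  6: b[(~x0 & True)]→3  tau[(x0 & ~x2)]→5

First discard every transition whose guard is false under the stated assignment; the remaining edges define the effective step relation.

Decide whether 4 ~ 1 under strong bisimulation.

Answer: BISIMILAR

Working:
Compute ~ classes (split until stable):
  round 0: {{0,1,2,3,4,5,6}}
  round 1: {{0},{1,4,5},{2},{3},{6}}
stable after 2 split(s): 5 block(s)
[4]={1,4,5}  [1]={1,4,5}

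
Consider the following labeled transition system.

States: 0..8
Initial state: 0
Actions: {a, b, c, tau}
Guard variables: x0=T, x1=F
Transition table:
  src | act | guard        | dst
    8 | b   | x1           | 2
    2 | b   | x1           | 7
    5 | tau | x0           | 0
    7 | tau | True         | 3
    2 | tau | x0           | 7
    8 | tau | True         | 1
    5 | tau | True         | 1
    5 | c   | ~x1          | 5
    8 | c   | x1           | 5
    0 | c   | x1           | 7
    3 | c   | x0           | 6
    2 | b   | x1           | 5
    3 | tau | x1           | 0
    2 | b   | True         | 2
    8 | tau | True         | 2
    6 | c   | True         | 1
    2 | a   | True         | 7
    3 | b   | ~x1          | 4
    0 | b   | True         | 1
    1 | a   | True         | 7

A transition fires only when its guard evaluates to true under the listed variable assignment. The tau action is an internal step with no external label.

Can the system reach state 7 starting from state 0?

Answer: REACHABLE

Working:
14 transition(s) survive guard evaluation.
Layer 0: {0}
Layer 1: {1}  cumulative {0,1}
Layer 2: {7}  cumulative {0,1,7}
Layer 3: {3}  cumulative {0,1,3,7}
Layer 4: {4,6}  cumulative {0,1,3,4,6,7}
Reachable = {0,1,3,4,6,7}
trace reaching 7: b·a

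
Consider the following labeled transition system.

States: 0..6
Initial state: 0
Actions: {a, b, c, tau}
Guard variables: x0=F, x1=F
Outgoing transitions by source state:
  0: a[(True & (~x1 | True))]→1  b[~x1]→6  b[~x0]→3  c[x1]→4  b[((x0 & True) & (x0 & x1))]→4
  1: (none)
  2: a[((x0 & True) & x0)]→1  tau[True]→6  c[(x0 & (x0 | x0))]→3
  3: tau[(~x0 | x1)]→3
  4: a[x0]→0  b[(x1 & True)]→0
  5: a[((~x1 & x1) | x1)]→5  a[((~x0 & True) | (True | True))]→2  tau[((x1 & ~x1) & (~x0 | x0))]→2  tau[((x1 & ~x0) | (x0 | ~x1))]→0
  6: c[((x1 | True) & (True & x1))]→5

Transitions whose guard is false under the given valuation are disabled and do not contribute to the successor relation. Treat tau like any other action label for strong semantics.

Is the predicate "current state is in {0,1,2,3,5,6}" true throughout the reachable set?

Inv-set: {0,1,2,3,5,6}
Reachable = {0,1,3,6}
  0: ✓
  1: ✓
  3: ✓
  6: ✓

Answer: INVARIANT HOLDS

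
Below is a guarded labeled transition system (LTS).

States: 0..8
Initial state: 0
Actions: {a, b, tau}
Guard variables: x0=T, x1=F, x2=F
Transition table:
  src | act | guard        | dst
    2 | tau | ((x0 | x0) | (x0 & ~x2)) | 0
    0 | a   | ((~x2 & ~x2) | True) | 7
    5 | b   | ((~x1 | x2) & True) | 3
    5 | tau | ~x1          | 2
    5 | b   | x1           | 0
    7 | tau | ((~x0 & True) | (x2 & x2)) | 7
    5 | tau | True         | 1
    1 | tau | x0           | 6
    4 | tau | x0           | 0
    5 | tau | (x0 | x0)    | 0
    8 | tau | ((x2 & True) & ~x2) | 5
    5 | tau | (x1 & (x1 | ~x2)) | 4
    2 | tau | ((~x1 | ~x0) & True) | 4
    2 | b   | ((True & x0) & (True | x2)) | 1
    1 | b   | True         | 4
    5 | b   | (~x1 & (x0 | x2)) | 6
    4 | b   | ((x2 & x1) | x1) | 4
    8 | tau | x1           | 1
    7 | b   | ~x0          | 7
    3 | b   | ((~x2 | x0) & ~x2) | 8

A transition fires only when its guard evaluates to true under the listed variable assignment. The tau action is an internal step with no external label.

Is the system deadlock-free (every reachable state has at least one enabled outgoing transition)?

Answer: DEADLOCK at state 7

Analysis:
Reach set: {0,7}
  0: a→7  [deg 1]
  7: ∅  [STUCK]
Path to 7: a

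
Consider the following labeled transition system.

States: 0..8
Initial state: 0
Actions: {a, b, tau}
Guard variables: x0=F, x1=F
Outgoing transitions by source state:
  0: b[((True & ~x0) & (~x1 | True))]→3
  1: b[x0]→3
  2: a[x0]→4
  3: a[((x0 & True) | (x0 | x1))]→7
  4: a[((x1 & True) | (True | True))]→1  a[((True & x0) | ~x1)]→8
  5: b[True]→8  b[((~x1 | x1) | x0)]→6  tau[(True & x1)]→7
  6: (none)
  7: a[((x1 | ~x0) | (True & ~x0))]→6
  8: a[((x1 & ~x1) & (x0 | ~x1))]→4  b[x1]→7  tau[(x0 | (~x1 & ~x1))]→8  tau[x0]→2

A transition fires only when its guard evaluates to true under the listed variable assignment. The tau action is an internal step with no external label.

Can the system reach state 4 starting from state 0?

Answer: UNREACHABLE

Working:
7 transition(s) survive guard evaluation.
L0 = {0}
L1 = {3}  cumulative {0,3}
Reachable = {0,3}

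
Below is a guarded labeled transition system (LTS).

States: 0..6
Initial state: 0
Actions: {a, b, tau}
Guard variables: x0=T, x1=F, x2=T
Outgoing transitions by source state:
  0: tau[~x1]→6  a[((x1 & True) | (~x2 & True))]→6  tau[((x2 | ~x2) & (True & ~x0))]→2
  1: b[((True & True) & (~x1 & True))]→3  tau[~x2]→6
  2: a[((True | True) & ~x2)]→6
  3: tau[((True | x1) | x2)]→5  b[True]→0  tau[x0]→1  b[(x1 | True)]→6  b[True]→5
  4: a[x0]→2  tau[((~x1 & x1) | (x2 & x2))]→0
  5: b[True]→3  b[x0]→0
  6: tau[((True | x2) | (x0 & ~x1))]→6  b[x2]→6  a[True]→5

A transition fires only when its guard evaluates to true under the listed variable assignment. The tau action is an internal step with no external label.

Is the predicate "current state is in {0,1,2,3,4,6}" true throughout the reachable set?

Answer: INVARIANT VIOLATED at state 5

Analysis:
Inv-set: {0,1,2,3,4,6}
Reachable = {0,1,3,5,6}
  0: ok
  1: ok
  3: ok
  5: VIOLATES
  6: ok
counterexample path to 5: tau·a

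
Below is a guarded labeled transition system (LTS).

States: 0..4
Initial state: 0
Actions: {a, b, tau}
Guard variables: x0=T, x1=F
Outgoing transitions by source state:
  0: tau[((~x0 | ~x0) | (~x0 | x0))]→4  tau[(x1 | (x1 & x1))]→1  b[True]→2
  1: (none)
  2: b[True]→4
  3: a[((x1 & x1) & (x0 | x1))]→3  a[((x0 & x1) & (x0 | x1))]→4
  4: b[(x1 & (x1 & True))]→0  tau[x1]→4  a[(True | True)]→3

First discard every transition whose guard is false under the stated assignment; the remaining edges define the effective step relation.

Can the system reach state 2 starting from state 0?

Answer: REACHABLE

Analysis:
After dropping false guards: 4 live edges.
Layer 0: {0}
Layer 1: {2,4}  cumulative {0,2,4}
Layer 2: {3}  cumulative {0,2,3,4}
Reach set: {0,2,3,4}
trace reaching 2: b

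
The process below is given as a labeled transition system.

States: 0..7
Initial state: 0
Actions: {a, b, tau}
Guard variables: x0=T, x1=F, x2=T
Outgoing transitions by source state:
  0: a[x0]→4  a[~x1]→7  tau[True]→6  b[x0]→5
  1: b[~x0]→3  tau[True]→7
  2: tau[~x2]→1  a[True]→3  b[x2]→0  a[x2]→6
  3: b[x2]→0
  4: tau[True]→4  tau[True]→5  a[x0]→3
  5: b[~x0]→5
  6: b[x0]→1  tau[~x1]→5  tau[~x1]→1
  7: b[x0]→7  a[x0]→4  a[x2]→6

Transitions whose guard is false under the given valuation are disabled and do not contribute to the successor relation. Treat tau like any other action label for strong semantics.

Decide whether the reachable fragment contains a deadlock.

R = {0,1,3,4,5,6,7}
  0: a→4  a→7  b→5  tau→6  [deg 4]
  1: tau→7  [deg 1]
  3: b→0  [deg 1]
  4: a→3  tau→4  tau→5  [deg 3]
  5: ∅  [deadlock]
  6: b→1  tau→1  tau→5  [deg 3]
  7: a→4  a→6  b→7  [deg 3]
Path to 5: b

Answer: DEADLOCK at state 5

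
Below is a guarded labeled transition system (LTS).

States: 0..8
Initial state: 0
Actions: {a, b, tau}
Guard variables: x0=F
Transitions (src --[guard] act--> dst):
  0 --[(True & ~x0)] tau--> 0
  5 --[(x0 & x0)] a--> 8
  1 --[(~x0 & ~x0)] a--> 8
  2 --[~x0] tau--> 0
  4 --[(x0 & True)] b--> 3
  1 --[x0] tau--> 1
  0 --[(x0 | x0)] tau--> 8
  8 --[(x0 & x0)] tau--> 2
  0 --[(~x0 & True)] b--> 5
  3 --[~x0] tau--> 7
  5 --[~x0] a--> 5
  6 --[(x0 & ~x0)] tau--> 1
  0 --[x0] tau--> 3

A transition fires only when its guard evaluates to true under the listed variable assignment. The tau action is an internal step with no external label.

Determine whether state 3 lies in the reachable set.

After dropping false guards: 6 live edges.
depth 0: {0}
depth 1: {5}  total {0,5}
R = {0,5}

Answer: UNREACHABLE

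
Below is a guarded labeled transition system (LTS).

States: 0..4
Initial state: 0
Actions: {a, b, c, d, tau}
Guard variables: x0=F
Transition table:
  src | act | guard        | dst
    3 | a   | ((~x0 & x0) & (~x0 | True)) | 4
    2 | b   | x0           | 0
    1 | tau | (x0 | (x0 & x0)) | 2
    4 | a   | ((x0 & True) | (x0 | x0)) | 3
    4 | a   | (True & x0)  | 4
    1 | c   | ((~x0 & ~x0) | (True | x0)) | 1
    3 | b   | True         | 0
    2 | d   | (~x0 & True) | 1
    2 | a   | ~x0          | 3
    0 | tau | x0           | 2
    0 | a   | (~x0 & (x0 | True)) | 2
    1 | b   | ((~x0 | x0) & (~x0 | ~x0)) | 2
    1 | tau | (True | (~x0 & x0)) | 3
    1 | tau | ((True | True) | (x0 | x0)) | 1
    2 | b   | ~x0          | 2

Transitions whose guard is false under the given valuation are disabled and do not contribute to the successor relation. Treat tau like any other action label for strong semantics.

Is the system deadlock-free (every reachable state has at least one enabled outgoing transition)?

R = {0,1,2,3}
  0: a→2  [1 exit(s)]
  1: b→2  c→1  tau→1  tau→3  [4 exit(s)]
  2: a→3  b→2  d→1  [3 exit(s)]
  3: b→0  [1 exit(s)]

Answer: DEADLOCK-FREE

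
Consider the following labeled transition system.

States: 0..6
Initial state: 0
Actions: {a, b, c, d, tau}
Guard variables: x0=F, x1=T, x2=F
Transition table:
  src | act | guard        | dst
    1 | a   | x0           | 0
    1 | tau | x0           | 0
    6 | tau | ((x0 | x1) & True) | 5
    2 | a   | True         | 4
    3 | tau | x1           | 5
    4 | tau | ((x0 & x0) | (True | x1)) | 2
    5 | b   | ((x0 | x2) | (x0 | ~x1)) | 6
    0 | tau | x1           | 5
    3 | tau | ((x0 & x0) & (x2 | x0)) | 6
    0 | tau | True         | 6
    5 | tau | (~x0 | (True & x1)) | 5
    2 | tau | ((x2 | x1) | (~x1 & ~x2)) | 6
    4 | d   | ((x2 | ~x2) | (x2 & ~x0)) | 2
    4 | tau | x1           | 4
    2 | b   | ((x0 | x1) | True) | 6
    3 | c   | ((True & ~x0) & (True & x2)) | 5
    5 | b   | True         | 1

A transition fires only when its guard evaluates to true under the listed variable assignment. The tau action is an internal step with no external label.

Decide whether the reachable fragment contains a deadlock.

Reachable = {0,1,5,6}
  0: tau→5  tau→6  [deg 2]
  1: ∅  [deadlock]
  5: b→1  tau→5  [deg 2]
  6: tau→5  [deg 1]
witness 1: tau·b

Answer: DEADLOCK at state 1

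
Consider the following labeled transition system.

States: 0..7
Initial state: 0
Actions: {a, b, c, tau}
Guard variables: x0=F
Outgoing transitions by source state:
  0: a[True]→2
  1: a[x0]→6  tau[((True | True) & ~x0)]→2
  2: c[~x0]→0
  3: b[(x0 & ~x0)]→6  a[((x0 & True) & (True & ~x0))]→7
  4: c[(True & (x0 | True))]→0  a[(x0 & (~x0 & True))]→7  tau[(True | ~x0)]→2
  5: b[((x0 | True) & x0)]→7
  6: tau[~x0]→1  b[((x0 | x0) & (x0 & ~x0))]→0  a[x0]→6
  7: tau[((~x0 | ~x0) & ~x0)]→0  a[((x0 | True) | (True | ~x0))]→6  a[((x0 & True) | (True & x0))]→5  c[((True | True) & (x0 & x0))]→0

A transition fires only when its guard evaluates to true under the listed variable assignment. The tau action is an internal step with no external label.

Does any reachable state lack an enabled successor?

Answer: DEADLOCK-FREE

Working:
Reach set: {0,2}
  0: a→2  [deg 1]
  2: c→0  [deg 1]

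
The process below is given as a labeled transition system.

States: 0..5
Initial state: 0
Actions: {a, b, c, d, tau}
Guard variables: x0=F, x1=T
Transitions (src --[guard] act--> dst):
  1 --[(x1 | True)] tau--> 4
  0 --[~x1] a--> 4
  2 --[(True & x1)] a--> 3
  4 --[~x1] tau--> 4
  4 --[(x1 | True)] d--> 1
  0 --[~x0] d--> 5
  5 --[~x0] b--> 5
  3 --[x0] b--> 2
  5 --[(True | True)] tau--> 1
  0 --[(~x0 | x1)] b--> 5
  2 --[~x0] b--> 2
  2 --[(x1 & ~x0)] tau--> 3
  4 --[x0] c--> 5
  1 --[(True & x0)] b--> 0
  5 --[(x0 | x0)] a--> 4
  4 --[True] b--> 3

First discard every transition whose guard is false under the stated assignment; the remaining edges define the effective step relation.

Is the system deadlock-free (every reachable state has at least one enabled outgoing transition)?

Reachable = {0,1,3,4,5}
  0: b→5  d→5  [2 exit(s)]
  1: tau→4  [1 exit(s)]
  3: ∅  [deadlock]
  4: b→3  d→1  [2 exit(s)]
  5: b→5  tau→1  [2 exit(s)]
trace reaching 3: d·tau·tau·b

Answer: DEADLOCK at state 3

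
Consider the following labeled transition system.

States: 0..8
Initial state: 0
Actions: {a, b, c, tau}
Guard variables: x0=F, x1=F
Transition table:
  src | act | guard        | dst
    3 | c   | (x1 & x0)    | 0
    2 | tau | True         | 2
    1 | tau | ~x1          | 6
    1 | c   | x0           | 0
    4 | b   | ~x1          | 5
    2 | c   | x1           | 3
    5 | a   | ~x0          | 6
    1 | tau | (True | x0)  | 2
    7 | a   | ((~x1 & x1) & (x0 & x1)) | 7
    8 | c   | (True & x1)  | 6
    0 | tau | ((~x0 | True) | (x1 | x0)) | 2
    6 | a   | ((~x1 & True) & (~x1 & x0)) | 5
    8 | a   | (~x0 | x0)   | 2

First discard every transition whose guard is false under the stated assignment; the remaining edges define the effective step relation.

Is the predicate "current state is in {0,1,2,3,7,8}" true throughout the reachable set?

Answer: INVARIANT HOLDS

Trace:
Safe = {0,1,2,3,7,8}
R = {0,2}
  0: ✓
  2: ✓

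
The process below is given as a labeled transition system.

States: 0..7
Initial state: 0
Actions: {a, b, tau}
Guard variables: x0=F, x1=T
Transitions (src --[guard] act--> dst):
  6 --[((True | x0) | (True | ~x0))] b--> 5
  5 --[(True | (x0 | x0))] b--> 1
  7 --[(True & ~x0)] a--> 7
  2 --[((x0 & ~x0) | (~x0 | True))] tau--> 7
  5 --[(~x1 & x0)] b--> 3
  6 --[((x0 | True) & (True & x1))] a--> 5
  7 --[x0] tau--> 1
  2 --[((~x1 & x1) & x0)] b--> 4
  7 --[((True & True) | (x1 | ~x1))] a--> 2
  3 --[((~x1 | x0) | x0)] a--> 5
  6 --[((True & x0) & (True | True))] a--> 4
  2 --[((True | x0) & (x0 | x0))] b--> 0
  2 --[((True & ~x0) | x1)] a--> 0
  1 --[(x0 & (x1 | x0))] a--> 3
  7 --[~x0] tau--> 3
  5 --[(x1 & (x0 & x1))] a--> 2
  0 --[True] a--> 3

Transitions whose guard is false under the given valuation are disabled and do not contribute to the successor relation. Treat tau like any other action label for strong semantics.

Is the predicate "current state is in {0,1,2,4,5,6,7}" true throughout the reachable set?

Answer: INVARIANT VIOLATED at state 3

Trace:
Safe = {0,1,2,4,5,6,7}
R = {0,3}
  0: ok
  3: outside
witness against invariant: a → 3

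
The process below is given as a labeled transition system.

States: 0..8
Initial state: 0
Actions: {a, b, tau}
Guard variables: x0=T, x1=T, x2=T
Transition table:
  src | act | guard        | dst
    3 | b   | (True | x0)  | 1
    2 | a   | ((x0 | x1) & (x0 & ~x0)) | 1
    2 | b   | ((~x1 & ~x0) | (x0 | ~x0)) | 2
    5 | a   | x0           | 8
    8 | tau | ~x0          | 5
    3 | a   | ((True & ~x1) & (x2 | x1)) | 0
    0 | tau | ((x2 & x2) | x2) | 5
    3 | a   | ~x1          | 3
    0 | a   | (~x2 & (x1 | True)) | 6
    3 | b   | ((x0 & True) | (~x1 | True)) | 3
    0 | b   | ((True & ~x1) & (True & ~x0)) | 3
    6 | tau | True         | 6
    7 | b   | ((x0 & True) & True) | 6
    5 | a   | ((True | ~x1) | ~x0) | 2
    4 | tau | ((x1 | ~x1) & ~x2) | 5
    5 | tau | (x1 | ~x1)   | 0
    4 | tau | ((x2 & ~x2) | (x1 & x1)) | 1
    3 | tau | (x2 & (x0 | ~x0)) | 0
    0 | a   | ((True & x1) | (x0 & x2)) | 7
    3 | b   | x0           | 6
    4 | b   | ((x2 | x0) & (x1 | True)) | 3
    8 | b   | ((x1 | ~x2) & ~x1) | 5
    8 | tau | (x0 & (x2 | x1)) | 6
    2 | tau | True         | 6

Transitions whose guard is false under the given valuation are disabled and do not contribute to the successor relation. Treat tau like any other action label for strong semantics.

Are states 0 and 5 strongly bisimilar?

Answer: NOT BISIMILAR

Working:
Refine partition for ~:
  P[0] = {{0,1,2,3,4,5,6,7,8}}
  P[1] = {{0,5},{1},{2,3,4},{6,8},{7}}
  P[2] = {{0},{1},{2},{3},{4},{5},{6,8},{7}}
Fixed point at round 3; 8 class(es).
[0]={0}  [5]={5}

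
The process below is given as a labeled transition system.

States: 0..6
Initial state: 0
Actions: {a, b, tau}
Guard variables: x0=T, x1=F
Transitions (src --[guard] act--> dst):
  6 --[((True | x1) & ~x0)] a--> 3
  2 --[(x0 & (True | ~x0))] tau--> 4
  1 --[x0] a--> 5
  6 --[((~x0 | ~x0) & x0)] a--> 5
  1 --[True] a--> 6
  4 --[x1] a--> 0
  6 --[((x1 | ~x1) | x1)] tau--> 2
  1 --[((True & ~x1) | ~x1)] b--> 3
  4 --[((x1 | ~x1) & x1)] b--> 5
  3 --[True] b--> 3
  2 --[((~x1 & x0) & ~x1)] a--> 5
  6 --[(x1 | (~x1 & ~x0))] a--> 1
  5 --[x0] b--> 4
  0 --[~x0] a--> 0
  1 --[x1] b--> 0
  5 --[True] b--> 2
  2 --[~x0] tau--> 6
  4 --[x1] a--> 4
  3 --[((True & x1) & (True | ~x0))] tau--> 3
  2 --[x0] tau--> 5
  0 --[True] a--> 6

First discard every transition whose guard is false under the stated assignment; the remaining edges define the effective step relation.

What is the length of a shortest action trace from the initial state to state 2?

Layered search for 2:
  L0 = {0}
  L1 = {6}
  L2 = {2}
depth(2)=2, e.g. a·tau

Answer: 2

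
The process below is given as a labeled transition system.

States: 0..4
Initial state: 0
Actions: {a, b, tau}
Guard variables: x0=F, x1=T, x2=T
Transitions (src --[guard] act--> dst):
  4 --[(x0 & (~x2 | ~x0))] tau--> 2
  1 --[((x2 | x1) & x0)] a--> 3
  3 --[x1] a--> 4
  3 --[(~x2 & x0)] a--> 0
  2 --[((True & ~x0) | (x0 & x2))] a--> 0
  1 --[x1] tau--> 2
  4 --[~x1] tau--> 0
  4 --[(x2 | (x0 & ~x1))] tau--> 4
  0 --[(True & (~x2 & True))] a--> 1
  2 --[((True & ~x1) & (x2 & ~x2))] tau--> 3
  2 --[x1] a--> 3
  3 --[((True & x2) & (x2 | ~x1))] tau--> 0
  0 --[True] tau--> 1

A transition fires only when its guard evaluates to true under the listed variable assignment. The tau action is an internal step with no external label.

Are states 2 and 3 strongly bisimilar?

Refine partition for ~:
  π0 = {{0,1,2,3,4}}
  π1 = {{0,1,4},{2},{3}}
  π2 = {{0,4},{1},{2},{3}}
  π3 = {{0},{1},{2},{3},{4}}
stable after 4 split(s): 5 block(s)
2∈{2}, 3∈{3}

Answer: NOT BISIMILAR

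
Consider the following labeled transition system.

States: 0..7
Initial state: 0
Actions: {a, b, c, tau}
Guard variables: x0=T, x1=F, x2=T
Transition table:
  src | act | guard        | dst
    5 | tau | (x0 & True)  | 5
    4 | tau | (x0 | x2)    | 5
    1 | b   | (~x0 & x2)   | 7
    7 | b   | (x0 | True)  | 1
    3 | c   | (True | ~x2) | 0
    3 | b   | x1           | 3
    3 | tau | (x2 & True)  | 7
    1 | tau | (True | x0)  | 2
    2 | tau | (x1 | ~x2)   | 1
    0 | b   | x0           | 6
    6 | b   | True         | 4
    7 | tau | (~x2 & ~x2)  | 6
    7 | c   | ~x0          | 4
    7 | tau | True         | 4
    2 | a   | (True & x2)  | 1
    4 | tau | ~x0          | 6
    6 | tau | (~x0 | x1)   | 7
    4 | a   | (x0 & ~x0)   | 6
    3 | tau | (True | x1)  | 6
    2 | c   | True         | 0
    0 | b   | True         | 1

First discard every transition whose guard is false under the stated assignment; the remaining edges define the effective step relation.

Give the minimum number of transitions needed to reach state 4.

Answer: 2

Analysis:
Layered search for 4:
  depth 0: {0}
  depth 1: {1,6}
  depth 2: {2,4}
4 enters at depth 2; path b·b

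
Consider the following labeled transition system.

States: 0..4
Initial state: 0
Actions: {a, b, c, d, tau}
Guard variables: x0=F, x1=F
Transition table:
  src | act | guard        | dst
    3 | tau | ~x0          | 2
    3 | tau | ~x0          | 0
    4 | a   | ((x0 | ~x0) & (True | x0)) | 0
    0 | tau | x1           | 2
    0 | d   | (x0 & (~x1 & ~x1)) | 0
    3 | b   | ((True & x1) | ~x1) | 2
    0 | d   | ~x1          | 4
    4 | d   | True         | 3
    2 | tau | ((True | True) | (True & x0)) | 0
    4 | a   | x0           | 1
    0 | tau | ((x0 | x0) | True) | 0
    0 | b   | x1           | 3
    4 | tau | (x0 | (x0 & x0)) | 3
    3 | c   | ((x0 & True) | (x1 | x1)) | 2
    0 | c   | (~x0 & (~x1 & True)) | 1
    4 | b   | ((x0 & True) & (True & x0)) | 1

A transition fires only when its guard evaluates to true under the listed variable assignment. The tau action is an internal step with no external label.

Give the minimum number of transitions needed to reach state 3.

Answer: 2

Working:
Breadth-first toward 3:
  Layer 0: {0}
  Layer 1: {1,4}
  Layer 2: {3}
first hit 3 at d=2 via d·d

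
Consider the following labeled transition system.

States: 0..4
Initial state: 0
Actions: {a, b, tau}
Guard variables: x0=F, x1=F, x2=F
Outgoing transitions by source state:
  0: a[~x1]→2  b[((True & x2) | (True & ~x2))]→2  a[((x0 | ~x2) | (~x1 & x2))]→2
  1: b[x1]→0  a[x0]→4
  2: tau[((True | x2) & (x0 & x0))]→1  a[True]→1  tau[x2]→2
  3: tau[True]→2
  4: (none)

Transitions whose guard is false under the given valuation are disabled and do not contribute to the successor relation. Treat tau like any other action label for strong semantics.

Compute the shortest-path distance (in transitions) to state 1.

Layered search for 1:
  Layer 0: {0}
  Layer 1: {2}
  Layer 2: {1}
1 enters at depth 2; path a·a

Answer: 2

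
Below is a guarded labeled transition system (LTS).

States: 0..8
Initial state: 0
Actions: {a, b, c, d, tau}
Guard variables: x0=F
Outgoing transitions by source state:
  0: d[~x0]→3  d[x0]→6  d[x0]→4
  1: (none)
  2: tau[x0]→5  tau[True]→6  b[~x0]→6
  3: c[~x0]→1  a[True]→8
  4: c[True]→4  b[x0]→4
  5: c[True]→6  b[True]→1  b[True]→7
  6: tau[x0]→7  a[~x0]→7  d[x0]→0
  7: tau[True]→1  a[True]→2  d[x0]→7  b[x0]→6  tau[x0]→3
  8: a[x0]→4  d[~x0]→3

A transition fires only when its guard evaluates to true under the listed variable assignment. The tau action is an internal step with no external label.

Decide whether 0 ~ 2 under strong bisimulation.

Refine partition for ~:
  round 0: {{0,1,2,3,4,5,6,7,8}}
  round 1: {{0,8},{1},{2},{3},{4},{5},{6},{7}}
Fixed point at round 2; 8 class(es).
class of 0: {0,8}; class of 2: {2}

Answer: NOT BISIMILAR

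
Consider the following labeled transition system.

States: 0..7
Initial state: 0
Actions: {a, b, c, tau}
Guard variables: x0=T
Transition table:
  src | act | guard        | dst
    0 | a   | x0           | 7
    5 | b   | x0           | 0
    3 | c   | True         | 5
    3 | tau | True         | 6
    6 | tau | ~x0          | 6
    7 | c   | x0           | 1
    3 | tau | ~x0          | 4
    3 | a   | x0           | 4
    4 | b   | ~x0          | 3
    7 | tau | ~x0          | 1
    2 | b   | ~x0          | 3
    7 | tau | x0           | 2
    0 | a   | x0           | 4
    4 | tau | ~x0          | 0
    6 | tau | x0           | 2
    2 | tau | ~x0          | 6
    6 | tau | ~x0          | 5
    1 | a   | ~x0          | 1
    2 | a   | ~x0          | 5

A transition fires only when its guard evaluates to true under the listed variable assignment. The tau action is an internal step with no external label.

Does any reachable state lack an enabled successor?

Reach set: {0,1,2,4,7}
  0: a→4  a→7  [2 exit(s)]
  1: ∅  [STUCK]
  2: ∅  [STUCK]
  4: ∅  [STUCK]
  7: c→1  tau→2  [2 exit(s)]
witness 1: a·c

Answer: DEADLOCK at state 1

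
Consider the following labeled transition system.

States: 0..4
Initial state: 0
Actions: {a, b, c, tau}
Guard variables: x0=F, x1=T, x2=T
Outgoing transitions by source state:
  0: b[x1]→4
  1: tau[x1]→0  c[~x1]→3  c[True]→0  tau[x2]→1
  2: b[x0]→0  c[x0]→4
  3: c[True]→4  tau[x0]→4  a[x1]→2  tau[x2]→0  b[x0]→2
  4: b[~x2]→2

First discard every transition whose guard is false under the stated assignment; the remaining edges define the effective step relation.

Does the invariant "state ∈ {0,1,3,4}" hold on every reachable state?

Answer: INVARIANT HOLDS

Analysis:
Inv-set: {0,1,3,4}
Reach set: {0,4}
  0: ✓
  4: ✓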